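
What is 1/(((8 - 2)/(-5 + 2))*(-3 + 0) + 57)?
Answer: 1/63 ≈ 0.015873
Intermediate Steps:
1/(((8 - 2)/(-5 + 2))*(-3 + 0) + 57) = 1/((6/(-3))*(-3) + 57) = 1/((6*(-1/3))*(-3) + 57) = 1/(-2*(-3) + 57) = 1/(6 + 57) = 1/63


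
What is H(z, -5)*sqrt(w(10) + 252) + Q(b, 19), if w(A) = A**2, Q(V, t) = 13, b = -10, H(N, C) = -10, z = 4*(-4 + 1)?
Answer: 13 - 40*sqrt(22) ≈ -174.62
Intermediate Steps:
z = -12 (z = 4*(-3) = -12)
H(z, -5)*sqrt(w(10) + 252) + Q(b, 19) = -10*sqrt(10**2 + 252) + 13 = -10*sqrt(100 + 252) + 13 = -40*sqrt(22) + 13 = 13 - 40*sqrt(22)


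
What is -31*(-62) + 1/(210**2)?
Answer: 84760201/44100 ≈ 1922.0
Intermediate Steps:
-31*(-62) + 1/(210**2) = 1922 + 1/44100 = 84760201/44100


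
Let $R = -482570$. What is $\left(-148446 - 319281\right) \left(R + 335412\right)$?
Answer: $68829769866$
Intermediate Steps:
$\left(-148446 - 319281\right) \left(R + 335412\right) = \left(-148446 - 319281\right) \left(-482570 + 335412\right) = \left(-467727\right) \left(-147158\right) = 68829769866$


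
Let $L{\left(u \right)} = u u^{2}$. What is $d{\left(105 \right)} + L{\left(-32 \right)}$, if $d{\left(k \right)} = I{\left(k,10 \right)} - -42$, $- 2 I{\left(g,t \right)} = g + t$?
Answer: $- \frac{65567}{2} \approx -32784.0$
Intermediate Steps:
$L{\left(u \right)} = u^{3}$
$I{\left(g,t \right)} = - \frac{g}{2} - \frac{t}{2}$ ($I{\left(g,t \right)} = - \frac{g + t}{2} = - \frac{g}{2} - \frac{t}{2}$)
$d{\left(k \right)} = 37 - \frac{k}{2}$ ($d{\left(k \right)} = \left(- \frac{k}{2} - 5\right) - -42 = \left(- \frac{k}{2} - 5\right) + 42 = \left(-5 - \frac{k}{2}\right) + 42 = 37 - \frac{k}{2}$)
$d{\left(105 \right)} + L{\left(-32 \right)} = \left(37 - \frac{105}{2}\right) + \left(-32\right)^{3} = \left(37 - \frac{105}{2}\right) - 32768 = - \frac{31}{2} - 32768 = - \frac{65567}{2}$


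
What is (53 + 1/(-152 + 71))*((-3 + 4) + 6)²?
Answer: 210308/81 ≈ 2596.4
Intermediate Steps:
(53 + 1/(-152 + 71))*((-3 + 4) + 6)² = (53 + 1/(-81))*(1 + 6)² = (53 - 1/81)*7² = (4292/81)*49 = 210308/81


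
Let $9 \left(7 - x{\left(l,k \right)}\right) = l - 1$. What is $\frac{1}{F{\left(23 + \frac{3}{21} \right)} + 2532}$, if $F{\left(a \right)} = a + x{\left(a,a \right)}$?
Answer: $\frac{63}{161260} \approx 0.00039067$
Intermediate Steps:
$x{\left(l,k \right)} = \frac{64}{9} - \frac{l}{9}$ ($x{\left(l,k \right)} = 7 - \frac{l - 1}{9} = 7 - \frac{-1 + l}{9} = 7 - \left(- \frac{1}{9} + \frac{l}{9}\right) = \frac{64}{9} - \frac{l}{9}$)
$F{\left(a \right)} = \frac{64}{9} + \frac{8 a}{9}$ ($F{\left(a \right)} = a - \left(- \frac{64}{9} + \frac{a}{9}\right) = \frac{64}{9} + \frac{8 a}{9}$)
$\frac{1}{F{\left(23 + \frac{3}{21} \right)} + 2532} = \frac{1}{\left(\frac{64}{9} + \frac{8 \left(23 + \frac{3}{21}\right)}{9}\right) + 2532} = \frac{1}{\left(\frac{64}{9} + \frac{8 \left(23 + 3 \cdot \frac{1}{21}\right)}{9}\right) + 2532} = \frac{1}{\left(\frac{64}{9} + \frac{8 \left(23 + \frac{1}{7}\right)}{9}\right) + 2532} = \frac{1}{\left(\frac{64}{9} + \frac{8}{9} \cdot \frac{162}{7}\right) + 2532} = \frac{1}{\left(\frac{64}{9} + \frac{144}{7}\right) + 2532} = \frac{1}{\frac{1744}{63} + 2532} = \frac{1}{\frac{161260}{63}} = \frac{63}{161260}$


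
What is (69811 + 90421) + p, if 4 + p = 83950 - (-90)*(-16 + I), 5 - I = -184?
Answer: 259748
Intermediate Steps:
I = 189 (I = 5 - 1*(-184) = 5 + 184 = 189)
p = 99516 (p = -4 + (83950 - (-90)*(-16 + 189)) = -4 + (83950 - (-90)*173) = -4 + (83950 - 1*(-15570)) = -4 + (83950 + 15570) = -4 + 99520 = 99516)
(69811 + 90421) + p = (69811 + 90421) + 99516 = 160232 + 99516 = 259748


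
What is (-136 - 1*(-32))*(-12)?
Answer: 1248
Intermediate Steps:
(-136 - 1*(-32))*(-12) = (-136 + 32)*(-12) = -104*(-12) = 1248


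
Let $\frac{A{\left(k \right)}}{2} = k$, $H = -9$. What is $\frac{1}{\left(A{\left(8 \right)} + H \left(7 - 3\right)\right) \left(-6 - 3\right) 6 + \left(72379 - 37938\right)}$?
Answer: $\frac{1}{35521} \approx 2.8152 \cdot 10^{-5}$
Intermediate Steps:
$A{\left(k \right)} = 2 k$
$\frac{1}{\left(A{\left(8 \right)} + H \left(7 - 3\right)\right) \left(-6 - 3\right) 6 + \left(72379 - 37938\right)} = \frac{1}{\left(2 \cdot 8 - 9 \left(7 - 3\right)\right) \left(-6 - 3\right) 6 + \left(72379 - 37938\right)} = \frac{1}{\left(16 - 36\right) \left(\left(-9\right) 6\right) + \left(72379 - 37938\right)} = \frac{1}{\left(16 - 36\right) \left(-54\right) + 34441} = \frac{1}{\left(-20\right) \left(-54\right) + 34441} = \frac{1}{1080 + 34441} = \frac{1}{35521}$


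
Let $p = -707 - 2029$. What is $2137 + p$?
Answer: $-599$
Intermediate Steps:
$p = -2736$ ($p = -707 - 2029 = -2736$)
$2137 + p = 2137 - 2736 = -599$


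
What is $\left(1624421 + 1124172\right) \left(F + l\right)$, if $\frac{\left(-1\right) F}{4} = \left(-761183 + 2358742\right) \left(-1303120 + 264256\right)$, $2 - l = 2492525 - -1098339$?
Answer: $18246761502230253906$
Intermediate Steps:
$l = -3590862$ ($l = 2 - \left(2492525 - -1098339\right) = 2 - \left(2492525 + 1098339\right) = 2 - 3590864 = -3590862$)
$F = 6638586131904$ ($F = - 4 \left(-761183 + 2358742\right) \left(-1303120 + 264256\right) = - 4 \cdot 1597559 \left(-1038864\right) = \left(-4\right) \left(-1659646532976\right) = 6638586131904$)
$\left(1624421 + 1124172\right) \left(F + l\right) = \left(1624421 + 1124172\right) \left(6638586131904 - 3590862\right) = 2748593 \cdot 6638582541042 = 18246761502230253906$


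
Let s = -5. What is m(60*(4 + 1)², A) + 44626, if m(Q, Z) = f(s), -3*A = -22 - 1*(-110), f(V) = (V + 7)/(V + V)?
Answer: 223129/5 ≈ 44626.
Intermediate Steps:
f(V) = (7 + V)/(2*V) (f(V) = (7 + V)/((2*V)) = (7 + V)*(1/(2*V)) = (7 + V)/(2*V))
A = -88/3 (A = -(-22 - 1*(-110))/3 = -(-22 + 110)/3 = -⅓*88 = -88/3 ≈ -29.333)
m(Q, Z) = -⅕ (m(Q, Z) = (½)*(7 - 5)/(-5) = (½)*(-⅕)*2 = -⅕)
m(60*(4 + 1)², A) + 44626 = -⅕ + 44626 = 223129/5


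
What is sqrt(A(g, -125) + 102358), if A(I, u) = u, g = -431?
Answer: sqrt(102233) ≈ 319.74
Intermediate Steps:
sqrt(A(g, -125) + 102358) = sqrt(-125 + 102358) = sqrt(102233)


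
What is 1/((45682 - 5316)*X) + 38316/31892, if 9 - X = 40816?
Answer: 15778675944625/13133248081226 ≈ 1.2014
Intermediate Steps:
X = -40807 (X = 9 - 1*40816 = 9 - 40816 = -40807)
1/((45682 - 5316)*X) + 38316/31892 = 1/((45682 - 5316)*(-40807)) + 38316/31892 = -1/40807/40366 + 38316*(1/31892) = (1/40366)*(-1/40807) + 9579/7973 = -1/1647215362 + 9579/7973 = 15778675944625/13133248081226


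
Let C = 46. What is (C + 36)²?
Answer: 6724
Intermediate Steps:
(C + 36)² = (46 + 36)² = 82² = 6724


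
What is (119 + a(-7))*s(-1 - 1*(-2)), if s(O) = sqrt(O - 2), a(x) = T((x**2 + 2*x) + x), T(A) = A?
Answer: 147*I ≈ 147.0*I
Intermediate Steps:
a(x) = x**2 + 3*x (a(x) = (x**2 + 2*x) + x = x**2 + 3*x)
s(O) = sqrt(-2 + O)
(119 + a(-7))*s(-1 - 1*(-2)) = (119 - 7*(3 - 7))*sqrt(-2 + (-1 - 1*(-2))) = (119 - 7*(-4))*sqrt(-2 + (-1 + 2)) = (119 + 28)*sqrt(-2 + 1) = 147*sqrt(-1) = 147*I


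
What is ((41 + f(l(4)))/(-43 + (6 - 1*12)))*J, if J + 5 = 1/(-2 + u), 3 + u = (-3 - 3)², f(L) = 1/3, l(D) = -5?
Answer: 88/21 ≈ 4.1905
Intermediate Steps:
f(L) = ⅓
u = 33 (u = -3 + (-3 - 3)² = -3 + (-6)² = -3 + 36 = 33)
J = -154/31 (J = -5 + 1/(-2 + 33) = -5 + 1/31 = -154/31 ≈ -4.9677)
((41 + f(l(4)))/(-43 + (6 - 1*12)))*J = ((41 + ⅓)/(-43 + (6 - 1*12)))*(-154/31) = (124/(3*(-43 + (6 - 12))))*(-154/31) = (124/(3*(-43 - 6)))*(-154/31) = ((124/3)/(-49))*(-154/31) = ((124/3)*(-1/49))*(-154/31) = -124/147*(-154/31) = 88/21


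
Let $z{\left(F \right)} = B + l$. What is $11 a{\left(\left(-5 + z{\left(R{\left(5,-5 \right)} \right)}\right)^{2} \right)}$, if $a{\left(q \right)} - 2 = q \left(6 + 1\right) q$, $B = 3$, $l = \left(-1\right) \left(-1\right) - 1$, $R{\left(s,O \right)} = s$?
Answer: $1254$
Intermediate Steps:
$l = 0$ ($l = 1 - 1 = 0$)
$z{\left(F \right)} = 3$ ($z{\left(F \right)} = 3 + 0 = 3$)
$a{\left(q \right)} = 2 + 7 q^{2}$ ($a{\left(q \right)} = 2 + q \left(6 + 1\right) q = 2 + q 7 q = 2 + 7 q q = 2 + 7 q^{2}$)
$11 a{\left(\left(-5 + z{\left(R{\left(5,-5 \right)} \right)}\right)^{2} \right)} = 11 \left(2 + 7 \left(\left(-5 + 3\right)^{2}\right)^{2}\right) = 11 \left(2 + 7 \left(\left(-2\right)^{2}\right)^{2}\right) = 11 \left(2 + 7 \cdot 4^{2}\right) = 11 \left(2 + 7 \cdot 16\right) = 11 \left(2 + 112\right) = 11 \cdot 114 = 1254$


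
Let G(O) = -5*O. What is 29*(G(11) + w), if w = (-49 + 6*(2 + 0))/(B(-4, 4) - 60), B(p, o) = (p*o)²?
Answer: -313693/196 ≈ -1600.5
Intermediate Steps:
B(p, o) = o²*p² (B(p, o) = (o*p)² = o²*p²)
w = -37/196 (w = (-49 + 6*(2 + 0))/(4²*(-4)² - 60) = (-49 + 6*2)/(16*16 - 60) = (-49 + 12)/(256 - 60) = -37/196 ≈ -0.18878)
29*(G(11) + w) = 29*(-5*11 - 37/196) = 29*(-55 - 37/196) = 29*(-10817/196) = -313693/196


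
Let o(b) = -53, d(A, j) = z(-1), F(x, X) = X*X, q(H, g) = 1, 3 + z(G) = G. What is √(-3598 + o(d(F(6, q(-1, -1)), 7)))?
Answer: I*√3651 ≈ 60.424*I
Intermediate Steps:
z(G) = -3 + G
F(x, X) = X²
d(A, j) = -4 (d(A, j) = -3 - 1 = -4)
√(-3598 + o(d(F(6, q(-1, -1)), 7))) = √(-3598 - 53) = √(-3651) = I*√3651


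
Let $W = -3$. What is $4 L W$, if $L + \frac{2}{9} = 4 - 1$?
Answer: $- \frac{100}{3} \approx -33.333$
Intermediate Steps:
$L = \frac{25}{9}$ ($L = - \frac{2}{9} + \left(4 - 1\right) = - \frac{2}{9} + 3 = \frac{25}{9} \approx 2.7778$)
$4 L W = 4 \cdot \frac{25}{9} \left(-3\right) = \frac{100}{9} \left(-3\right) = - \frac{100}{3}$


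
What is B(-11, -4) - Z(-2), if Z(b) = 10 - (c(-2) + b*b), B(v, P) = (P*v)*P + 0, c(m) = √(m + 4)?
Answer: -182 + √2 ≈ -180.59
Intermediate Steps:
c(m) = √(4 + m)
B(v, P) = v*P² (B(v, P) = v*P² + 0 = v*P²)
Z(b) = 10 - √2 - b² (Z(b) = 10 - (√(4 - 2) + b*b) = 10 - (√2 + b²) = 10 + (-√2 - b²) = 10 - √2 - b²)
B(-11, -4) - Z(-2) = -11*(-4)² - (10 - √2 - 1*(-2)²) = -11*16 - (10 - √2 - 1*4) = -176 - (10 - √2 - 4) = -176 - (6 - √2) = -176 + (-6 + √2) = -182 + √2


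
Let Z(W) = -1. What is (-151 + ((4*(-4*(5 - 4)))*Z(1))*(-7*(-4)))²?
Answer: 88209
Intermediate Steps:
(-151 + ((4*(-4*(5 - 4)))*Z(1))*(-7*(-4)))² = (-151 + ((4*(-4*(5 - 4)))*(-1))*(-7*(-4)))² = (-151 + ((4*(-4*1))*(-1))*28)² = (-151 + ((4*(-4))*(-1))*28)² = (-151 - 16*(-1)*28)² = (-151 + 16*28)² = (-151 + 448)² = 297² = 88209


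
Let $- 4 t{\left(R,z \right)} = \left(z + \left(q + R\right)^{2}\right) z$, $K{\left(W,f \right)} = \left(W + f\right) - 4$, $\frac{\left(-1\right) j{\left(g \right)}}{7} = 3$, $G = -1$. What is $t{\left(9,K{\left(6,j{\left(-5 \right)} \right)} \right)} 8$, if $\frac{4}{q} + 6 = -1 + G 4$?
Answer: $\frac{255588}{121} \approx 2112.3$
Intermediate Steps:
$j{\left(g \right)} = -21$ ($j{\left(g \right)} = \left(-7\right) 3 = -21$)
$q = - \frac{4}{11}$ ($q = \frac{4}{-6 - 5} = \frac{4}{-11} = 4 \left(- \frac{1}{11}\right) = - \frac{4}{11} \approx -0.36364$)
$K{\left(W,f \right)} = -4 + W + f$
$t{\left(R,z \right)} = - \frac{z \left(z + \left(- \frac{4}{11} + R\right)^{2}\right)}{4}$ ($t{\left(R,z \right)} = - \frac{\left(z + \left(- \frac{4}{11} + R\right)^{2}\right) z}{4} = - \frac{z \left(z + \left(- \frac{4}{11} + R\right)^{2}\right)}{4}$)
$t{\left(9,K{\left(6,j{\left(-5 \right)} \right)} \right)} 8 = - \frac{\left(-4 + 6 - 21\right) \left(\left(-4 + 11 \cdot 9\right)^{2} + 121 \left(-4 + 6 - 21\right)\right)}{484} \cdot 8 = \left(- \frac{1}{484}\right) \left(-19\right) \left(\left(-4 + 99\right)^{2} + 121 \left(-19\right)\right) 8 = \left(- \frac{1}{484}\right) \left(-19\right) \left(95^{2} - 2299\right) 8 = \left(- \frac{1}{484}\right) \left(-19\right) \left(9025 - 2299\right) 8 = \left(- \frac{1}{484}\right) \left(-19\right) 6726 \cdot 8 = \frac{63897}{242} \cdot 8 = \frac{255588}{121}$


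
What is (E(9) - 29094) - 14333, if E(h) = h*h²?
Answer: -42698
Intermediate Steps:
E(h) = h³
(E(9) - 29094) - 14333 = (9³ - 29094) - 14333 = (729 - 29094) - 14333 = -28365 - 14333 = -42698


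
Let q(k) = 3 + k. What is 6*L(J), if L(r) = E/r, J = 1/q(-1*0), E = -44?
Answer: -792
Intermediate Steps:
J = ⅓ (J = 1/(3 - 1*0) = 1/(3 + 0) = 1/3 = ⅓ ≈ 0.33333)
L(r) = -44/r
6*L(J) = 6*(-44/⅓) = 6*(-44*3) = 6*(-132) = -792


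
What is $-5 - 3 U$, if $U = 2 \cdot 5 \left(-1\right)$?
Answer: $25$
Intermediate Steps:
$U = -10$ ($U = 10 \left(-1\right) = -10$)
$-5 - 3 U = -5 - -30 = -5 + 30 = 25$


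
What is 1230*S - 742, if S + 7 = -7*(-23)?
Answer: 188678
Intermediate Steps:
S = 154 (S = -7 - 7*(-23) = -7 + 161 = 154)
1230*S - 742 = 1230*154 - 742 = 189420 - 742 = 188678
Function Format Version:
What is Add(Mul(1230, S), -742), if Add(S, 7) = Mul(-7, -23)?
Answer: 188678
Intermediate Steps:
S = 154 (S = Add(-7, Mul(-7, -23)) = Add(-7, 161) = 154)
Add(Mul(1230, S), -742) = Add(Mul(1230, 154), -742) = Add(189420, -742) = 188678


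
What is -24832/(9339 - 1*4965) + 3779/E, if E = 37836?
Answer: -51278567/9194148 ≈ -5.5773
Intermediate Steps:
-24832/(9339 - 1*4965) + 3779/E = -24832/(9339 - 1*4965) + 3779/37836 = -24832/(9339 - 4965) + 3779*(1/37836) = -24832/4374 + 3779/37836 = -24832*1/4374 + 3779/37836 = -12416/2187 + 3779/37836 = -51278567/9194148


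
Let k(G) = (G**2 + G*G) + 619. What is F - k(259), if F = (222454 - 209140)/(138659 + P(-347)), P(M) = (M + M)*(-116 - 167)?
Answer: -15053281109/111687 ≈ -1.3478e+5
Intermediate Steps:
P(M) = -566*M (P(M) = (2*M)*(-283) = -566*M)
k(G) = 619 + 2*G**2 (k(G) = (G**2 + G**2) + 619 = 2*G**2 + 619 = 619 + 2*G**2)
F = 4438/111687 (F = (222454 - 209140)/(138659 - 566*(-347)) = 13314/(138659 + 196402) = 13314/335061 = 13314*(1/335061) = 4438/111687 ≈ 0.039736)
F - k(259) = 4438/111687 - (619 + 2*259**2) = 4438/111687 - (619 + 2*67081) = 4438/111687 - (619 + 134162) = 4438/111687 - 1*134781 = 4438/111687 - 134781 = -15053281109/111687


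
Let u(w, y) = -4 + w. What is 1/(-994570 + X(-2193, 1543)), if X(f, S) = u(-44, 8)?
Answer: -1/994618 ≈ -1.0054e-6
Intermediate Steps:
X(f, S) = -48 (X(f, S) = -4 - 44 = -48)
1/(-994570 + X(-2193, 1543)) = 1/(-994570 - 48) = 1/(-994618) = -1/994618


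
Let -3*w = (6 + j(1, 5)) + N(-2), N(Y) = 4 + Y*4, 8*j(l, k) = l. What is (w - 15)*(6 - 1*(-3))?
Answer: -1131/8 ≈ -141.38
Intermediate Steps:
j(l, k) = l/8
N(Y) = 4 + 4*Y
w = -17/24 (w = -((6 + (⅛)*1) + (4 + 4*(-2)))/3 = -((6 + ⅛) + (4 - 8))/3 = -(49/8 - 4)/3 = -⅓*17/8 = -17/24 ≈ -0.70833)
(w - 15)*(6 - 1*(-3)) = (-17/24 - 15)*(6 - 1*(-3)) = -377*(6 + 3)/24 = -377/24*9 = -1131/8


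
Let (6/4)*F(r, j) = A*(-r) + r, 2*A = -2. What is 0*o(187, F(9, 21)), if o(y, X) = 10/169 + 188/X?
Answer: 0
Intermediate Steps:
A = -1 (A = (1/2)*(-2) = -1)
F(r, j) = 4*r/3 (F(r, j) = 2*(-(-1)*r + r)/3 = 2*(r + r)/3 = 2*(2*r)/3 = 4*r/3)
o(y, X) = 10/169 + 188/X (o(y, X) = 10*(1/169) + 188/X = 10/169 + 188/X)
0*o(187, F(9, 21)) = 0*(10/169 + 188/(((4/3)*9))) = 0*(10/169 + 188/12) = 0*(10/169 + 188*(1/12)) = 0*(10/169 + 47/3) = 0*(7973/507) = 0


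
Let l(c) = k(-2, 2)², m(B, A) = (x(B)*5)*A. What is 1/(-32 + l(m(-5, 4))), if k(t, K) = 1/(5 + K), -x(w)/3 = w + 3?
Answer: -49/1567 ≈ -0.031270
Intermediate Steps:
x(w) = -9 - 3*w (x(w) = -3*(w + 3) = -3*(3 + w) = -9 - 3*w)
m(B, A) = A*(-45 - 15*B) (m(B, A) = ((-9 - 3*B)*5)*A = (-45 - 15*B)*A = A*(-45 - 15*B))
l(c) = 1/49 (l(c) = (1/(5 + 2))² = (1/7)² = (⅐)² = 1/49)
1/(-32 + l(m(-5, 4))) = 1/(-32 + 1/49) = 1/(-1567/49) = -49/1567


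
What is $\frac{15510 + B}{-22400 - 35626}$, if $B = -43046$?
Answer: $\frac{13768}{29013} \approx 0.47455$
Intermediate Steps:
$\frac{15510 + B}{-22400 - 35626} = \frac{15510 - 43046}{-22400 - 35626} = - \frac{27536}{-58026} = \left(-27536\right) \left(- \frac{1}{58026}\right) = \frac{13768}{29013}$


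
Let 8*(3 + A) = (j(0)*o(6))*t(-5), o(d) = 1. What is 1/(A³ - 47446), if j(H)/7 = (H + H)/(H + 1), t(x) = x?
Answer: -1/47473 ≈ -2.1065e-5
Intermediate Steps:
j(H) = 14*H/(1 + H) (j(H) = 7*((H + H)/(H + 1)) = 7*((2*H)/(1 + H)) = 7*(2*H/(1 + H)) = 14*H/(1 + H))
A = -3 (A = -3 + (((14*0/(1 + 0))*1)*(-5))/8 = -3 + (((14*0/1)*1)*(-5))/8 = -3 + (((14*0*1)*1)*(-5))/8 = -3 + ((0*1)*(-5))/8 = -3 + (0*(-5))/8 = -3 + (⅛)*0 = -3 + 0 = -3)
1/(A³ - 47446) = 1/((-3)³ - 47446) = 1/(-27 - 47446) = 1/(-47473) = -1/47473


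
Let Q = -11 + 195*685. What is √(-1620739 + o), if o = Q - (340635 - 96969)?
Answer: I*√1730841 ≈ 1315.6*I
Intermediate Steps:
Q = 133564 (Q = -11 + 133575 = 133564)
o = -110102 (o = 133564 - (340635 - 96969) = 133564 - 1*243666 = 133564 - 243666 = -110102)
√(-1620739 + o) = √(-1620739 - 110102) = √(-1730841) = I*√1730841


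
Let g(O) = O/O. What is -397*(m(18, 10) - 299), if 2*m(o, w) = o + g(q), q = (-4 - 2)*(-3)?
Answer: 229863/2 ≈ 1.1493e+5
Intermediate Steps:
q = 18 (q = -6*(-3) = 18)
g(O) = 1
m(o, w) = ½ + o/2 (m(o, w) = (o + 1)/2 = (1 + o)/2 = ½ + o/2)
-397*(m(18, 10) - 299) = -397*((½ + (½)*18) - 299) = -397*((½ + 9) - 299) = -397*(19/2 - 299) = -397*(-579/2) = 229863/2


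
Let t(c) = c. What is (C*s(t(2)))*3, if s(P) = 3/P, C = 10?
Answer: 45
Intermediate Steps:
(C*s(t(2)))*3 = (10*(3/2))*3 = 15*3 = 45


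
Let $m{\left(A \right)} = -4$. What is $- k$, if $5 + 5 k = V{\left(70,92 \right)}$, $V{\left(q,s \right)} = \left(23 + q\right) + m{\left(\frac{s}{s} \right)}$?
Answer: $- \frac{84}{5} \approx -16.8$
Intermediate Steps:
$V{\left(q,s \right)} = 19 + q$ ($V{\left(q,s \right)} = \left(23 + q\right) - 4 = 19 + q$)
$k = \frac{84}{5}$ ($k = -1 + \frac{19 + 70}{5} = -1 + \frac{1}{5} \cdot 89 = -1 + \frac{89}{5} = \frac{84}{5} \approx 16.8$)
$- k = \left(-1\right) \frac{84}{5} = - \frac{84}{5}$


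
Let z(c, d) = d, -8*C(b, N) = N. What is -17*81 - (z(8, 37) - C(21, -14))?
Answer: -5649/4 ≈ -1412.3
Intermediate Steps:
C(b, N) = -N/8
-17*81 - (z(8, 37) - C(21, -14)) = -17*81 - (37 - (-1)*(-14)/8) = -1377 - (37 - 1*7/4) = -1377 - (37 - 7/4) = -1377 - 1*141/4 = -1377 - 141/4 = -5649/4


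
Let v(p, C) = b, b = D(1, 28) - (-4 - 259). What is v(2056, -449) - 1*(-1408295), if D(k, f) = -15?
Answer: 1408543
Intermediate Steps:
b = 248 (b = -15 - (-4 - 259) = -15 - 1*(-263) = -15 + 263 = 248)
v(p, C) = 248
v(2056, -449) - 1*(-1408295) = 248 - 1*(-1408295) = 248 + 1408295 = 1408543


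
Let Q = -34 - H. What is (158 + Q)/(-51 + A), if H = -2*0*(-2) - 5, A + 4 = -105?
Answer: -129/160 ≈ -0.80625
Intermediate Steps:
A = -109 (A = -4 - 105 = -109)
H = -5 (H = 0*(-2) - 5 = 0 - 5 = -5)
Q = -29 (Q = -34 - 1*(-5) = -34 + 5 = -29)
(158 + Q)/(-51 + A) = (158 - 29)/(-51 - 109) = 129/(-160) = 129*(-1/160) = -129/160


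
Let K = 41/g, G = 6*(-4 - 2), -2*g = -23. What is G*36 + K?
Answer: -29726/23 ≈ -1292.4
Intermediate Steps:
g = 23/2 (g = -½*(-23) = 23/2 ≈ 11.500)
G = -36 (G = 6*(-6) = -36)
K = 82/23 (K = 41/(23/2) = 41*(2/23) = 82/23 ≈ 3.5652)
G*36 + K = -36*36 + 82/23 = -1296 + 82/23 = -29726/23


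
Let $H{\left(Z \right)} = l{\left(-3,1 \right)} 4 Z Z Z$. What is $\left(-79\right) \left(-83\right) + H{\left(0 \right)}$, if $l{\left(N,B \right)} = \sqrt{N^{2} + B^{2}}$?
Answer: $6557$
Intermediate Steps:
$l{\left(N,B \right)} = \sqrt{B^{2} + N^{2}}$
$H{\left(Z \right)} = 4 \sqrt{10} Z^{3}$ ($H{\left(Z \right)} = \sqrt{1^{2} + \left(-3\right)^{2}} \cdot 4 Z Z Z = \sqrt{1 + 9} \cdot 4 Z^{2} Z = \sqrt{10} \cdot 4 Z^{3} = 4 \sqrt{10} Z^{3}$)
$\left(-79\right) \left(-83\right) + H{\left(0 \right)} = \left(-79\right) \left(-83\right) + 4 \sqrt{10} \cdot 0^{3} = 6557 + 4 \sqrt{10} \cdot 0 = 6557 + 0 = 6557$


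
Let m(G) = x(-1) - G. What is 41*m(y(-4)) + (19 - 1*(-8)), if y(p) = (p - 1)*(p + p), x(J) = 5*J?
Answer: -1818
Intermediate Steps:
y(p) = 2*p*(-1 + p) (y(p) = (-1 + p)*(2*p) = 2*p*(-1 + p))
m(G) = -5 - G (m(G) = 5*(-1) - G = -5 - G)
41*m(y(-4)) + (19 - 1*(-8)) = 41*(-5 - 2*(-4)*(-1 - 4)) + (19 - 1*(-8)) = 41*(-5 - 2*(-4)*(-5)) + (19 + 8) = 41*(-5 - 1*40) + 27 = 41*(-5 - 40) + 27 = 41*(-45) + 27 = -1845 + 27 = -1818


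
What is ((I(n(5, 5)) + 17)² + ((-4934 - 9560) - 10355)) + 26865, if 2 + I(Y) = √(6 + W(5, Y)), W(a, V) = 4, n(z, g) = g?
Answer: 2251 + 30*√10 ≈ 2345.9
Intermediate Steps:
I(Y) = -2 + √10 (I(Y) = -2 + √(6 + 4) = -2 + √10)
((I(n(5, 5)) + 17)² + ((-4934 - 9560) - 10355)) + 26865 = (((-2 + √10) + 17)² + ((-4934 - 9560) - 10355)) + 26865 = ((15 + √10)² + (-14494 - 10355)) + 26865 = ((15 + √10)² - 24849) + 26865 = (-24849 + (15 + √10)²) + 26865 = 2016 + (15 + √10)²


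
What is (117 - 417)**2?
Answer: 90000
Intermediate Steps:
(117 - 417)**2 = (-300)**2 = 90000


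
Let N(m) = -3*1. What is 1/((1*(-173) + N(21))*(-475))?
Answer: 1/83600 ≈ 1.1962e-5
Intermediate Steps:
N(m) = -3
1/((1*(-173) + N(21))*(-475)) = 1/((1*(-173) - 3)*(-475)) = 1/((-173 - 3)*(-475)) = 1/(-176*(-475)) = 1/83600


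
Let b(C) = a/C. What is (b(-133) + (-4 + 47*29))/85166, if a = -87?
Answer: 90417/5663539 ≈ 0.015965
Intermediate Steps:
b(C) = -87/C
(b(-133) + (-4 + 47*29))/85166 = (-87/(-133) + (-4 + 47*29))/85166 = (-87*(-1/133) + (-4 + 1363))*(1/85166) = (87/133 + 1359)*(1/85166) = (180834/133)*(1/85166) = 90417/5663539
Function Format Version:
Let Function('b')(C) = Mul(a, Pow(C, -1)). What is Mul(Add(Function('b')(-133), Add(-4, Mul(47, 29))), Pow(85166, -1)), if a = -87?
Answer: Rational(90417, 5663539) ≈ 0.015965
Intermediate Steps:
Function('b')(C) = Mul(-87, Pow(C, -1))
Mul(Add(Function('b')(-133), Add(-4, Mul(47, 29))), Pow(85166, -1)) = Mul(Add(Mul(-87, Pow(-133, -1)), Add(-4, Mul(47, 29))), Pow(85166, -1)) = Mul(Add(Mul(-87, Rational(-1, 133)), Add(-4, 1363)), Rational(1, 85166)) = Mul(Add(Rational(87, 133), 1359), Rational(1, 85166)) = Mul(Rational(180834, 133), Rational(1, 85166)) = Rational(90417, 5663539)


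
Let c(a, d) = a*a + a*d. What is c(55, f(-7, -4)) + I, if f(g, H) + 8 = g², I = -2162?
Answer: 3118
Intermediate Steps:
f(g, H) = -8 + g²
c(a, d) = a² + a*d
c(55, f(-7, -4)) + I = 55*(55 + (-8 + (-7)²)) - 2162 = 55*(55 + (-8 + 49)) - 2162 = 55*(55 + 41) - 2162 = 55*96 - 2162 = 5280 - 2162 = 3118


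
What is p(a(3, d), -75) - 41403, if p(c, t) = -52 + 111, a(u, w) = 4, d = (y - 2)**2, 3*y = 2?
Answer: -41344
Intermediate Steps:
y = 2/3 (y = (1/3)*2 = 2/3 ≈ 0.66667)
d = 16/9 (d = (2/3 - 2)**2 = (-4/3)**2 = 16/9 ≈ 1.7778)
p(c, t) = 59
p(a(3, d), -75) - 41403 = 59 - 41403 = -41344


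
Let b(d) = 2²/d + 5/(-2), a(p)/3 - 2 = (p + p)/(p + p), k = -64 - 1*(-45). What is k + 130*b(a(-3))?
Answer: -2576/9 ≈ -286.22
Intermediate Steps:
k = -19 (k = -64 + 45 = -19)
a(p) = 9 (a(p) = 6 + 3*((p + p)/(p + p)) = 6 + 3*((2*p)/((2*p))) = 6 + 3*((2*p)*(1/(2*p))) = 6 + 3*1 = 6 + 3 = 9)
b(d) = -5/2 + 4/d (b(d) = 4/d + 5*(-½) = 4/d - 5/2 = -5/2 + 4/d)
k + 130*b(a(-3)) = -19 + 130*(-5/2 + 4/9) = -19 + 130*(-37/18) = -19 - 2405/9 = -2576/9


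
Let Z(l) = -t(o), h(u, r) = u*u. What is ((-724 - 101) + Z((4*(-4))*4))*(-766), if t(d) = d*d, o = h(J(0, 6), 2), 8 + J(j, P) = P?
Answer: 644206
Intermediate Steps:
J(j, P) = -8 + P
h(u, r) = u²
o = 4 (o = (-8 + 6)² = (-2)² = 4)
t(d) = d²
Z(l) = -16 (Z(l) = -1*4² = -1*16 = -16)
((-724 - 101) + Z((4*(-4))*4))*(-766) = ((-724 - 101) - 16)*(-766) = (-825 - 16)*(-766) = -841*(-766) = 644206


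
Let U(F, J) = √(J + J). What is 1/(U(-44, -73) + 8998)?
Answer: 4499/40482075 - I*√146/80964150 ≈ 0.00011114 - 1.4924e-7*I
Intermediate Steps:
U(F, J) = √2*√J (U(F, J) = √(2*J) = √2*√J)
1/(U(-44, -73) + 8998) = 1/(√2*√(-73) + 8998) = 1/(√2*(I*√73) + 8998) = 1/(I*√146 + 8998) = 1/(8998 + I*√146)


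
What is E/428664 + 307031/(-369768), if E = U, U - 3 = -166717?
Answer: -2684147763/2201475416 ≈ -1.2192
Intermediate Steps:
U = -166714 (U = 3 - 166717 = -166714)
E = -166714
E/428664 + 307031/(-369768) = -166714/428664 + 307031/(-369768) = -166714*1/428664 + 307031*(-1/369768) = -83357/214332 - 307031/369768 = -2684147763/2201475416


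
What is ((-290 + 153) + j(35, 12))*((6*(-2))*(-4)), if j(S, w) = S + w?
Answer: -4320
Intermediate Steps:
((-290 + 153) + j(35, 12))*((6*(-2))*(-4)) = ((-290 + 153) + (35 + 12))*((6*(-2))*(-4)) = (-137 + 47)*(-12*(-4)) = -90*48 = -4320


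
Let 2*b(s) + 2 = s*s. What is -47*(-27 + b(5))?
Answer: 1457/2 ≈ 728.50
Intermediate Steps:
b(s) = -1 + s**2/2 (b(s) = -1 + (s*s)/2 = -1 + s**2/2)
-47*(-27 + b(5)) = -47*(-27 + (-1 + (1/2)*5**2)) = -47*(-27 + (-1 + (1/2)*25)) = -47*(-27 + (-1 + 25/2)) = -47*(-27 + 23/2) = -47*(-31/2) = 1457/2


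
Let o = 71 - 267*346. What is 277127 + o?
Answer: 184816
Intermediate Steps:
o = -92311 (o = 71 - 92382 = -92311)
277127 + o = 277127 - 92311 = 184816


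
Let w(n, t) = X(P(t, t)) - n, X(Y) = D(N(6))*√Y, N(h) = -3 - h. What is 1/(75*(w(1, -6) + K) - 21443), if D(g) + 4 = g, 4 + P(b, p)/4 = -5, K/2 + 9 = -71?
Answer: -16759/578839412 + 2925*I/578839412 ≈ -2.8953e-5 + 5.0532e-6*I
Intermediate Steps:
K = -160 (K = -18 + 2*(-71) = -18 - 142 = -160)
P(b, p) = -36 (P(b, p) = -16 + 4*(-5) = -16 - 20 = -36)
D(g) = -4 + g
X(Y) = -13*√Y (X(Y) = (-4 + (-3 - 1*6))*√Y = (-4 + (-3 - 6))*√Y = (-4 - 9)*√Y = -13*√Y)
w(n, t) = -n - 78*I (w(n, t) = -78*I - n = -n - 78*I)
1/(75*(w(1, -6) + K) - 21443) = 1/(75*((-1*1 - 78*I) - 160) - 21443) = 1/(75*((-1 - 78*I) - 160) - 21443) = 1/(75*(-161 - 78*I) - 21443) = 1/((-12075 - 5850*I) - 21443) = 1/(-33518 - 5850*I) = (-33518 + 5850*I)/1157678824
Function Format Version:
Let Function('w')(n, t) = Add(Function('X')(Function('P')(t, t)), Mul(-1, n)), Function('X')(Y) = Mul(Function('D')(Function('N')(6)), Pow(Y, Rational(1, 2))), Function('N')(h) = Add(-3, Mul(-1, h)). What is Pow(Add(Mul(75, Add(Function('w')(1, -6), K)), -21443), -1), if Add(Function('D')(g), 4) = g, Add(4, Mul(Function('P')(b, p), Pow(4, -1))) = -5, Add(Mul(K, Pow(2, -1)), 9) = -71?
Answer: Add(Rational(-16759, 578839412), Mul(Rational(2925, 578839412), I)) ≈ Add(-2.8953e-5, Mul(5.0532e-6, I))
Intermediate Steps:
K = -160 (K = Add(-18, Mul(2, -71)) = Add(-18, -142) = -160)
Function('P')(b, p) = -36 (Function('P')(b, p) = Add(-16, Mul(4, -5)) = Add(-16, -20) = -36)
Function('D')(g) = Add(-4, g)
Function('X')(Y) = Mul(-13, Pow(Y, Rational(1, 2))) (Function('X')(Y) = Mul(Add(-4, Add(-3, Mul(-1, 6))), Pow(Y, Rational(1, 2))) = Mul(Add(-4, Add(-3, -6)), Pow(Y, Rational(1, 2))) = Mul(Add(-4, -9), Pow(Y, Rational(1, 2))) = Mul(-13, Pow(Y, Rational(1, 2))))
Function('w')(n, t) = Add(Mul(-1, n), Mul(-78, I)) (Function('w')(n, t) = Add(Mul(-13, Pow(-36, Rational(1, 2))), Mul(-1, n)) = Add(Mul(-13, Mul(6, I)), Mul(-1, n)) = Add(Mul(-78, I), Mul(-1, n)) = Add(Mul(-1, n), Mul(-78, I)))
Pow(Add(Mul(75, Add(Function('w')(1, -6), K)), -21443), -1) = Pow(Add(Mul(75, Add(Add(Mul(-1, 1), Mul(-78, I)), -160)), -21443), -1) = Pow(Add(Mul(75, Add(Add(-1, Mul(-78, I)), -160)), -21443), -1) = Pow(Add(Mul(75, Add(-161, Mul(-78, I))), -21443), -1) = Pow(Add(Add(-12075, Mul(-5850, I)), -21443), -1) = Pow(Add(-33518, Mul(-5850, I)), -1) = Mul(Rational(1, 1157678824), Add(-33518, Mul(5850, I)))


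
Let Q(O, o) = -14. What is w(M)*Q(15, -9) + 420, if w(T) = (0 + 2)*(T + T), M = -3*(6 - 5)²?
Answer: 588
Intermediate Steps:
M = -3 (M = -3*1² = -3*1 = -3)
w(T) = 4*T (w(T) = 2*(2*T) = 4*T)
w(M)*Q(15, -9) + 420 = (4*(-3))*(-14) + 420 = -12*(-14) + 420 = 168 + 420 = 588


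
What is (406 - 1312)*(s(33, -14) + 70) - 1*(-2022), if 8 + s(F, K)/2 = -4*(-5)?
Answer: -83142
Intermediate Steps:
s(F, K) = 24 (s(F, K) = -16 + 2*(-4*(-5)) = -16 + 2*20 = -16 + 40 = 24)
(406 - 1312)*(s(33, -14) + 70) - 1*(-2022) = (406 - 1312)*(24 + 70) - 1*(-2022) = -906*94 + 2022 = -85164 + 2022 = -83142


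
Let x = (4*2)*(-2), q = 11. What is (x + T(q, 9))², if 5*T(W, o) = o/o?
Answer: 6241/25 ≈ 249.64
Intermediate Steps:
x = -16 (x = 8*(-2) = -16)
T(W, o) = ⅕ (T(W, o) = (o/o)/5 = (⅕)*1 = ⅕)
(x + T(q, 9))² = (-16 + ⅕)² = (-79/5)² = 6241/25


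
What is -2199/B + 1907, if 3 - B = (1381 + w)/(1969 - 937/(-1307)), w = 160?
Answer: 5226243331/5709173 ≈ 915.41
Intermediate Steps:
B = 5709173/2574420 (B = 3 - (1381 + 160)/(1969 - 937/(-1307)) = 3 - 1541/(1969 - 937*(-1/1307)) = 3 - 1541/(1969 + 937/1307) = 3 - 1541/2574420/1307 = 3 - 1541*1307/2574420 = 3 - 1*2014087/2574420 = 3 - 2014087/2574420 = 5709173/2574420 ≈ 2.2177)
-2199/B + 1907 = -2199/5709173/2574420 + 1907 = -2199*2574420/5709173 + 1907 = -5661149580/5709173 + 1907 = 5226243331/5709173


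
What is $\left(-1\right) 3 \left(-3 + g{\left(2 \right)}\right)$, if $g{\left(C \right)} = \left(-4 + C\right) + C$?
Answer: $9$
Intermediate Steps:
$g{\left(C \right)} = -4 + 2 C$
$\left(-1\right) 3 \left(-3 + g{\left(2 \right)}\right) = \left(-1\right) 3 \left(-3 + \left(-4 + 2 \cdot 2\right)\right) = - 3 \left(-3 + \left(-4 + 4\right)\right) = - 3 \left(-3 + 0\right) = \left(-3\right) \left(-3\right) = 9$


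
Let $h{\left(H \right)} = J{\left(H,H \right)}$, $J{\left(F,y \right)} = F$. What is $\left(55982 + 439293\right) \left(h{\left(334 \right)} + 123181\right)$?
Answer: $61173891625$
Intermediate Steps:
$h{\left(H \right)} = H$
$\left(55982 + 439293\right) \left(h{\left(334 \right)} + 123181\right) = \left(55982 + 439293\right) \left(334 + 123181\right) = 495275 \cdot 123515 = 61173891625$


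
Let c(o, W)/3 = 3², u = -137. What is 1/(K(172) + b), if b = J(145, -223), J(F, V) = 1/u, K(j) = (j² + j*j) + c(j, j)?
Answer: 137/8109714 ≈ 1.6893e-5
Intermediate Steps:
c(o, W) = 27 (c(o, W) = 3*3² = 3*9 = 27)
K(j) = 27 + 2*j² (K(j) = (j² + j*j) + 27 = (j² + j²) + 27 = 2*j² + 27 = 27 + 2*j²)
J(F, V) = -1/137 (J(F, V) = 1/(-137) = -1/137)
b = -1/137 ≈ -0.0072993
1/(K(172) + b) = 1/((27 + 2*172²) - 1/137) = 1/((27 + 2*29584) - 1/137) = 1/((27 + 59168) - 1/137) = 1/(59195 - 1/137) = 1/(8109714/137) = 137/8109714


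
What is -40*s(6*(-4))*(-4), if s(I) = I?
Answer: -3840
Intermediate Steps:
-40*s(6*(-4))*(-4) = -240*(-4)*(-4) = -40*(-24)*(-4) = 960*(-4) = -3840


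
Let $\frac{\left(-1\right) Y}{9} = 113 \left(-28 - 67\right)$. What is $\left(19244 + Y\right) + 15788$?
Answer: $131647$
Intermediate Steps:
$Y = 96615$ ($Y = - 9 \cdot 113 \left(-28 - 67\right) = - 9 \cdot 113 \left(-95\right) = \left(-9\right) \left(-10735\right) = 96615$)
$\left(19244 + Y\right) + 15788 = \left(19244 + 96615\right) + 15788 = 115859 + 15788 = 131647$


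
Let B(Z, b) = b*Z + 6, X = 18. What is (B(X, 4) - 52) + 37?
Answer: 63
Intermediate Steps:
B(Z, b) = 6 + Z*b (B(Z, b) = Z*b + 6 = 6 + Z*b)
(B(X, 4) - 52) + 37 = ((6 + 18*4) - 52) + 37 = ((6 + 72) - 52) + 37 = (78 - 52) + 37 = 26 + 37 = 63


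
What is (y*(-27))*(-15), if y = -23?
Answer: -9315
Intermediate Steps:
(y*(-27))*(-15) = -23*(-27)*(-15) = 621*(-15) = -9315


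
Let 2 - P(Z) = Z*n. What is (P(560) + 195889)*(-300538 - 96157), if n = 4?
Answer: -76820383445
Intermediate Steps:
P(Z) = 2 - 4*Z (P(Z) = 2 - Z*4 = 2 - 4*Z)
(P(560) + 195889)*(-300538 - 96157) = ((2 - 4*560) + 195889)*(-300538 - 96157) = ((2 - 2240) + 195889)*(-396695) = (-2238 + 195889)*(-396695) = 193651*(-396695) = -76820383445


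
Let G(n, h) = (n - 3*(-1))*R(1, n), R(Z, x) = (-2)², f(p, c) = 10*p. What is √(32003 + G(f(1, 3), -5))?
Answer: √32055 ≈ 179.04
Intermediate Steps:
R(Z, x) = 4
G(n, h) = 12 + 4*n (G(n, h) = (n - 3*(-1))*4 = (n + 3)*4 = (3 + n)*4 = 12 + 4*n)
√(32003 + G(f(1, 3), -5)) = √(32003 + (12 + 4*(10*1))) = √(32003 + (12 + 4*10)) = √(32003 + (12 + 40)) = √(32003 + 52) = √32055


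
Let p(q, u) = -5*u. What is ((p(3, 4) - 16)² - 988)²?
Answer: 94864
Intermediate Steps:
((p(3, 4) - 16)² - 988)² = ((-5*4 - 16)² - 988)² = ((-20 - 16)² - 988)² = ((-36)² - 988)² = (1296 - 988)² = 308² = 94864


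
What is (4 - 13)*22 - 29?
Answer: -227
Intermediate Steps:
(4 - 13)*22 - 29 = -9*22 - 29 = -198 - 29 = -227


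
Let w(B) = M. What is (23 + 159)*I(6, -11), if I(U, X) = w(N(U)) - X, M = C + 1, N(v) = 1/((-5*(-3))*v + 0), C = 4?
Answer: 2912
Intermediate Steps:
N(v) = 1/(15*v) (N(v) = 1/(15*v + 0) = 1/(15*v))
M = 5 (M = 4 + 1 = 5)
w(B) = 5
I(U, X) = 5 - X
(23 + 159)*I(6, -11) = (23 + 159)*(5 - 1*(-11)) = 182*(5 + 11) = 182*16 = 2912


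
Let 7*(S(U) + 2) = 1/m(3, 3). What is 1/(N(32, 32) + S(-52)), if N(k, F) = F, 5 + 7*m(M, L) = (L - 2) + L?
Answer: 1/29 ≈ 0.034483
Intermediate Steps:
m(M, L) = -1 + 2*L/7 (m(M, L) = -5/7 + ((L - 2) + L)/7 = -5/7 + ((-2 + L) + L)/7 = -5/7 + (-2 + 2*L)/7 = -5/7 + (-2/7 + 2*L/7) = -1 + 2*L/7)
S(U) = -3 (S(U) = -2 + 1/(7*(-1 + (2/7)*3)) = -2 + 1/(7*(-1 + 6/7)) = -2 + 1/(7*(-⅐)) = -2 + (⅐)*(-7) = -2 - 1 = -3)
1/(N(32, 32) + S(-52)) = 1/(32 - 3) = 1/29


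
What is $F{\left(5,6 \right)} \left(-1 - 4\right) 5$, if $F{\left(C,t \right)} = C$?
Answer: $-125$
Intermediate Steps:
$F{\left(5,6 \right)} \left(-1 - 4\right) 5 = 5 \left(-1 - 4\right) 5 = 5 \left(-5\right) 5 = \left(-25\right) 5 = -125$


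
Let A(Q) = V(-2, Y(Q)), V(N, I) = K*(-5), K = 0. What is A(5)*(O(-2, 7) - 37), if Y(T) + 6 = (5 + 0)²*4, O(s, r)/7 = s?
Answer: 0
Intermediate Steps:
O(s, r) = 7*s
Y(T) = 94 (Y(T) = -6 + (5 + 0)²*4 = -6 + 5²*4 = -6 + 25*4 = -6 + 100 = 94)
V(N, I) = 0 (V(N, I) = 0*(-5) = 0)
A(Q) = 0
A(5)*(O(-2, 7) - 37) = 0*(7*(-2) - 37) = 0*(-14 - 37) = 0*(-51) = 0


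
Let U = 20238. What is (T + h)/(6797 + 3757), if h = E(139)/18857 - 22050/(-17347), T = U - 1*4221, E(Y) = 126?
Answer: 1746592319005/1150781349322 ≈ 1.5177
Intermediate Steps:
T = 16017 (T = 20238 - 1*4221 = 20238 - 4221 = 16017)
h = 417982572/327112379 (h = 126/18857 - 22050/(-17347) = 126*(1/18857) - 22050*(-1/17347) = 126/18857 + 22050/17347 = 417982572/327112379 ≈ 1.2778)
(T + h)/(6797 + 3757) = (16017 + 417982572/327112379)/(6797 + 3757) = (5239776957015/327112379)/10554 = (5239776957015/327112379)*(1/10554) = 1746592319005/1150781349322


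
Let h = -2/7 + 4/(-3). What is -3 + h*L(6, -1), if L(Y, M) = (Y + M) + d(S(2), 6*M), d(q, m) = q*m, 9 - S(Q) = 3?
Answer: 991/21 ≈ 47.190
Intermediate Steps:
h = -34/21 (h = -2*⅐ + 4*(-⅓) = -2/7 - 4/3 = -34/21 ≈ -1.6190)
S(Q) = 6 (S(Q) = 9 - 1*3 = 9 - 3 = 6)
d(q, m) = m*q
L(Y, M) = Y + 37*M (L(Y, M) = (Y + M) + (6*M)*6 = (M + Y) + 36*M = Y + 37*M)
-3 + h*L(6, -1) = -3 - 34*(6 + 37*(-1))/21 = -3 - 34*(6 - 37)/21 = -3 - 34/21*(-31) = -3 + 1054/21 = 991/21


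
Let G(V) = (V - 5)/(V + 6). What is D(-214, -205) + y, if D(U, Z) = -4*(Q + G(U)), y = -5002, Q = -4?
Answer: -259491/52 ≈ -4990.2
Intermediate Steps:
G(V) = (-5 + V)/(6 + V)
D(U, Z) = 16 - 4*(-5 + U)/(6 + U) (D(U, Z) = -4*(-4 + (-5 + U)/(6 + U)) = 16 - 4*(-5 + U)/(6 + U))
D(-214, -205) + y = 4*(29 + 3*(-214))/(6 - 214) - 5002 = 4*(29 - 642)/(-208) - 5002 = 4*(-1/208)*(-613) - 5002 = 613/52 - 5002 = -259491/52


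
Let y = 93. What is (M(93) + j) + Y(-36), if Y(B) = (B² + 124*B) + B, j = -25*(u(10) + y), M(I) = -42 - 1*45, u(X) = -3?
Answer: -5541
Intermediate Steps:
M(I) = -87 (M(I) = -42 - 45 = -87)
j = -2250 (j = -25*(-3 + 93) = -25*90 = -2250)
Y(B) = B² + 125*B
(M(93) + j) + Y(-36) = (-87 - 2250) - 36*(125 - 36) = -2337 - 36*89 = -2337 - 3204 = -5541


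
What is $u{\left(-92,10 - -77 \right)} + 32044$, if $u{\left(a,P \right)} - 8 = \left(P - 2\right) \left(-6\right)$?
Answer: $31542$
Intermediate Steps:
$u{\left(a,P \right)} = 20 - 6 P$ ($u{\left(a,P \right)} = 8 + \left(P - 2\right) \left(-6\right) = 8 + \left(-2 + P\right) \left(-6\right) = 8 - \left(-12 + 6 P\right) = 20 - 6 P$)
$u{\left(-92,10 - -77 \right)} + 32044 = \left(20 - 6 \left(10 - -77\right)\right) + 32044 = \left(20 - 6 \left(10 + 77\right)\right) + 32044 = \left(20 - 522\right) + 32044 = -502 + 32044 = 31542$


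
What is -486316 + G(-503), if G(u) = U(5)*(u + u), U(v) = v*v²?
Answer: -612066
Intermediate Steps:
U(v) = v³
G(u) = 250*u (G(u) = 5³*(u + u) = 125*(2*u) = 250*u)
-486316 + G(-503) = -486316 + 250*(-503) = -486316 - 125750 = -612066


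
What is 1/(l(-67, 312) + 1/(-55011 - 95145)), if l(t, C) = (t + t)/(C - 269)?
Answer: -150156/467929 ≈ -0.32089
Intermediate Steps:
l(t, C) = 2*t/(-269 + C) (l(t, C) = (2*t)/(-269 + C) = 2*t/(-269 + C))
1/(l(-67, 312) + 1/(-55011 - 95145)) = 1/(2*(-67)/(-269 + 312) + 1/(-55011 - 95145)) = 1/(2*(-67)/43 + 1/(-150156)) = 1/(2*(-67)*(1/43) - 1/150156) = 1/(-134/43 - 1/150156) = 1/(-467929/150156) = -150156/467929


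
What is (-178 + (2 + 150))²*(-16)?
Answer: -10816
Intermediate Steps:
(-178 + (2 + 150))²*(-16) = (-178 + 152)²*(-16) = (-26)²*(-16) = 676*(-16) = -10816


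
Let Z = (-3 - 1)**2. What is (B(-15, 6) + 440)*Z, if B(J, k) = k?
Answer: 7136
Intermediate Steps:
Z = 16 (Z = (-4)**2 = 16)
(B(-15, 6) + 440)*Z = (6 + 440)*16 = 446*16 = 7136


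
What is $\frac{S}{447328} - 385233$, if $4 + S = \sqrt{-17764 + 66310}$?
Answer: $- \frac{43081376857}{111832} + \frac{3 \sqrt{5394}}{447328} \approx -3.8523 \cdot 10^{5}$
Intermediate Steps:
$S = -4 + 3 \sqrt{5394}$ ($S = -4 + \sqrt{-17764 + 66310} = -4 + \sqrt{48546} = -4 + 3 \sqrt{5394} \approx 216.33$)
$\frac{S}{447328} - 385233 = \frac{-4 + 3 \sqrt{5394}}{447328} - 385233 = \left(-4 + 3 \sqrt{5394}\right) \frac{1}{447328} - 385233 = \left(- \frac{1}{111832} + \frac{3 \sqrt{5394}}{447328}\right) - 385233 = - \frac{43081376857}{111832} + \frac{3 \sqrt{5394}}{447328}$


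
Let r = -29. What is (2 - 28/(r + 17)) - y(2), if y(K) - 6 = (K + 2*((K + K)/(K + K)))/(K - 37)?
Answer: -163/105 ≈ -1.5524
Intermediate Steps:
y(K) = 6 + (2 + K)/(-37 + K) (y(K) = 6 + (K + 2*((K + K)/(K + K)))/(K - 37) = 6 + (K + 2*((2*K)/((2*K))))/(-37 + K) = 6 + (K + 2*((2*K)*(1/(2*K))))/(-37 + K) = 6 + (K + 2*1)/(-37 + K) = 6 + (K + 2)/(-37 + K) = 6 + (2 + K)/(-37 + K))
(2 - 28/(r + 17)) - y(2) = (2 - 28/(-29 + 17)) - (-220 + 7*2)/(-37 + 2) = (2 - 28/(-12)) - (-220 + 14)/(-35) = (2 - 1/12*(-28)) - (-1)*(-206)/35 = (2 + 7/3) - 1*206/35 = 13/3 - 206/35 = -163/105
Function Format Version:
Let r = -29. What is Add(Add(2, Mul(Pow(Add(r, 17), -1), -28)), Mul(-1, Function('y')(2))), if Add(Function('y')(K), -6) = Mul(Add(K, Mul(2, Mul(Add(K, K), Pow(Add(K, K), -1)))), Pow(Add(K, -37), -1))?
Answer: Rational(-163, 105) ≈ -1.5524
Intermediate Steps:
Function('y')(K) = Add(6, Mul(Pow(Add(-37, K), -1), Add(2, K))) (Function('y')(K) = Add(6, Mul(Add(K, Mul(2, Mul(Add(K, K), Pow(Add(K, K), -1)))), Pow(Add(K, -37), -1))) = Add(6, Mul(Add(K, Mul(2, Mul(Mul(2, K), Pow(Mul(2, K), -1)))), Pow(Add(-37, K), -1))) = Add(6, Mul(Add(K, Mul(2, Mul(Mul(2, K), Mul(Rational(1, 2), Pow(K, -1))))), Pow(Add(-37, K), -1))) = Add(6, Mul(Add(K, Mul(2, 1)), Pow(Add(-37, K), -1))) = Add(6, Mul(Add(K, 2), Pow(Add(-37, K), -1))) = Add(6, Mul(Add(2, K), Pow(Add(-37, K), -1))) = Add(6, Mul(Pow(Add(-37, K), -1), Add(2, K))))
Add(Add(2, Mul(Pow(Add(r, 17), -1), -28)), Mul(-1, Function('y')(2))) = Add(Add(2, Mul(Pow(Add(-29, 17), -1), -28)), Mul(-1, Mul(Pow(Add(-37, 2), -1), Add(-220, Mul(7, 2))))) = Add(Add(2, Mul(Pow(-12, -1), -28)), Mul(-1, Mul(Pow(-35, -1), Add(-220, 14)))) = Add(Add(2, Mul(Rational(-1, 12), -28)), Mul(-1, Mul(Rational(-1, 35), -206))) = Add(Add(2, Rational(7, 3)), Mul(-1, Rational(206, 35))) = Add(Rational(13, 3), Rational(-206, 35)) = Rational(-163, 105)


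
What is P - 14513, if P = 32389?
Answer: 17876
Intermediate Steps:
P - 14513 = 32389 - 14513 = 17876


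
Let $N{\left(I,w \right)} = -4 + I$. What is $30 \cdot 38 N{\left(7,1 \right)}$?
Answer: $3420$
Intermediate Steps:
$30 \cdot 38 N{\left(7,1 \right)} = 30 \cdot 38 \left(-4 + 7\right) = 1140 \cdot 3 = 3420$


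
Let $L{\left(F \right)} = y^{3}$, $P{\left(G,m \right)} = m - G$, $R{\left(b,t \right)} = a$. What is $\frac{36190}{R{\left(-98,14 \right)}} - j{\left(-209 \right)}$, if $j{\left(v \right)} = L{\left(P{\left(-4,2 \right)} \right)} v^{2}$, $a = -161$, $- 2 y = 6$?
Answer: $\frac{27120731}{23} \approx 1.1792 \cdot 10^{6}$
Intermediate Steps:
$y = -3$ ($y = \left(- \frac{1}{2}\right) 6 = -3$)
$R{\left(b,t \right)} = -161$
$L{\left(F \right)} = -27$ ($L{\left(F \right)} = \left(-3\right)^{3} = -27$)
$j{\left(v \right)} = - 27 v^{2}$
$\frac{36190}{R{\left(-98,14 \right)}} - j{\left(-209 \right)} = \frac{36190}{-161} - - 27 \left(-209\right)^{2} = 36190 \left(- \frac{1}{161}\right) - \left(-27\right) 43681 = - \frac{5170}{23} - -1179387 = - \frac{5170}{23} + 1179387 = \frac{27120731}{23}$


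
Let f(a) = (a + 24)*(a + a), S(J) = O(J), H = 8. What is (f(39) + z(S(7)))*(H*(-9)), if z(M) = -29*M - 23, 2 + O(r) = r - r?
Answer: -356328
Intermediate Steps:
O(r) = -2 (O(r) = -2 + (r - r) = -2 + 0 = -2)
S(J) = -2
z(M) = -23 - 29*M
f(a) = 2*a*(24 + a) (f(a) = (24 + a)*(2*a) = 2*a*(24 + a))
(f(39) + z(S(7)))*(H*(-9)) = (2*39*(24 + 39) + (-23 - 29*(-2)))*(8*(-9)) = (2*39*63 + (-23 + 58))*(-72) = (4914 + 35)*(-72) = 4949*(-72) = -356328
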